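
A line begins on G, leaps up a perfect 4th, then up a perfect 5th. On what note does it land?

A perfect fourth up from G is C (letter C, 5 semitones up).
A perfect fifth up from C is G (letter G, 7 semitones up).

G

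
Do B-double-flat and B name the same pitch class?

Two spellings are enharmonically equivalent only if they share a pitch class.
Here Bbb → 9, B → 11; 9 ≠ 11, so they are not.

No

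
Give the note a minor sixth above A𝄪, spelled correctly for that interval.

A up a major sixth is F#, so the target letter is F.
From A##, a minor sixth is 8 semitones up: F##.

F##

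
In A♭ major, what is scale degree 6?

F

Degree 6 takes the letter 5 steps above A, which is F.
In major, degree 6 sits 9 semitones above the tonic. Ab + 9 semitones is pitch class 5, spelled on F as F.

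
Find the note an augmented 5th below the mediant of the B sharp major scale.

The mediant of B# major is D##.
An augmented fifth (8 semitones) below D## lands on the letter G, giving G#.

G#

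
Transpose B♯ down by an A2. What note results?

B down a major second is A, so the target letter is A.
From B#, an augmented second is 3 semitones down: A.

A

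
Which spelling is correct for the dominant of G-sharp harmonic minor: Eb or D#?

Each scale degree takes a distinct letter name. Degree 5 of a scale on G must use the letter D.
D# and Eb are enharmonically the same pitch, but only D# uses the letter D, so it is the correct spelling here.

D#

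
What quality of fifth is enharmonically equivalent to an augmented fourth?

diminished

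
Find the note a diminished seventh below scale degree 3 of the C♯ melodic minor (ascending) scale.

F##

Scale degree 3 of C# melodic minor (ascending) is E.
A diminished seventh (9 semitones) below E lands on the letter F, giving F##.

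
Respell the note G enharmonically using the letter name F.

F##

Plain F sits 2 semitones below G, so on the letter F the same pitch needs a double sharp: F##.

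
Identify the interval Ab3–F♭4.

The letter names run A→F, a span of 5 letter steps, so the interval is some kind of sixth.
Ab to Fb is 8 semitones. A major sixth is 9, so 8 makes it minor.

minor sixth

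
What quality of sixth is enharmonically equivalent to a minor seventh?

A minor seventh spans 10 semitones.
A sixth spanning 10 semitones is augmented (the major sixth is 9).

augmented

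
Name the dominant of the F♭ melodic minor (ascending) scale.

Cb

Degree 5 takes the letter 4 steps above F, which is C.
In melodic minor (ascending), degree 5 sits 7 semitones above the tonic. Fb + 7 semitones is pitch class 11, spelled on C as Cb.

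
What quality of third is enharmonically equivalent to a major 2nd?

A major second spans 2 semitones.
A third spanning 2 semitones is diminished (the major third is 4).

diminished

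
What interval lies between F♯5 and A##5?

The letter names run F→A, a span of 2 letter steps, so the interval is some kind of third.
F# to A## is 5 semitones. A major third is 4, so 5 makes it augmented.

augmented third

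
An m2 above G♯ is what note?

A second above G lands on the letter A.
A minor second spans 1 semitone, so G# moves to pitch class 9. On the letter A that is A.

A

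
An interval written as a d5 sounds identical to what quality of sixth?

A diminished fifth spans 6 semitones.
A sixth spanning 6 semitones is doubly diminished (the major sixth is 9).

doubly diminished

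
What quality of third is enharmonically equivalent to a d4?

A diminished fourth spans 4 semitones.
A third spanning 4 semitones is major (the major third is 4).

major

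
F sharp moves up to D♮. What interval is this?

minor sixth

The letter names run F→D, a span of 5 letter steps, so the interval is some kind of sixth.
F# to D is 8 semitones. A major sixth is 9, so 8 makes it minor.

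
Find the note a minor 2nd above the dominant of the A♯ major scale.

The dominant of A# major is E#.
A minor second (1 semitone) above E# lands on the letter F, giving F#.

F#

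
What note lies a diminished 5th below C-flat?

A fifth below C lands on the letter F.
A diminished fifth spans 6 semitones, so Cb moves to pitch class 5. On the letter F that is F.

F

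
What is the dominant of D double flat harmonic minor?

Abb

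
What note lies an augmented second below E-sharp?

A second below E lands on the letter D.
An augmented second spans 3 semitones, so E# moves to pitch class 2. On the letter D that is D.

D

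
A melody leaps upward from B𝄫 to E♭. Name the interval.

augmented fourth

The letter names run B→E, a span of 3 letter steps, so the interval is some kind of fourth.
Bbb to Eb is 6 semitones. A perfect fourth is 5, so 6 makes it augmented.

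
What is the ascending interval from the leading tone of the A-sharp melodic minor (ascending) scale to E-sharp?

The leading tone of A# melodic minor (ascending) is G##.
G## up to E#: letters G→E make it a sixth; 8 semitones makes it minor.

minor sixth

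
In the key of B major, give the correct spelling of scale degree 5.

Degree 5 takes the letter 4 steps above B, which is F.
In major, degree 5 sits 7 semitones above the tonic. B + 7 semitones is pitch class 6, spelled on F as F#.

F#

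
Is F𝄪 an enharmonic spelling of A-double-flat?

Yes

F## = pitch class 7 and Abb = pitch class 7 — the same pitch class, so they are enharmonic equivalents.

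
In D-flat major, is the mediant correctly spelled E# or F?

Each scale degree takes a distinct letter name. Degree 3 of a scale on D must use the letter F.
F and E# are enharmonically the same pitch, but only F uses the letter F, so it is the correct spelling here.

F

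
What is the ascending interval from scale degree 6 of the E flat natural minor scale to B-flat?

major seventh

Scale degree 6 of Eb natural minor is Cb.
Cb up to Bb: letters C→B make it a seventh; 11 semitones makes it major.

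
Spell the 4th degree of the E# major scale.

Degree 4 takes the letter 3 steps above E, which is A.
In major, degree 4 sits 5 semitones above the tonic. E# + 5 semitones is pitch class 10, spelled on A as A#.

A#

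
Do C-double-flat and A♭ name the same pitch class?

Cbb is pitch class 10; Ab is pitch class 8.
The pitch classes differ (10 vs. 8), so they are not enharmonic equivalents.

No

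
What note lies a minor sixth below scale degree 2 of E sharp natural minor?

Scale degree 2 of E# natural minor is F##.
A minor sixth (8 semitones) below F## lands on the letter A, giving A##.

A##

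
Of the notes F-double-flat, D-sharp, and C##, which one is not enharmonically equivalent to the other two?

In 12-tone equal temperament, enharmonic equivalents share a pitch class. Fbb is pitch class 3; D# is pitch class 3; C## is pitch class 2.
Fbb and D# share pitch class 3, while C## is pitch class 2.

C##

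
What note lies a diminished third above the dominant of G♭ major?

Fbb

The dominant of Gb major is Db.
A diminished third (2 semitones) above Db lands on the letter F, giving Fbb.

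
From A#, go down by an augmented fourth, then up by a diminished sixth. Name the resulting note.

An augmented fourth down from A# is E (letter E, 6 semitones down).
A diminished sixth up from E is Cb (letter C, 7 semitones up).

Cb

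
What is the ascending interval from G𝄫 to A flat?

The letter names run G→A, a span of 1 letter step, so the interval is some kind of second.
Gbb to Ab is 3 semitones. A major second is 2, so 3 makes it augmented.

augmented second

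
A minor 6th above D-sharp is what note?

A sixth above D lands on the letter B.
A minor sixth spans 8 semitones, so D# moves to pitch class 11. On the letter B that is B.

B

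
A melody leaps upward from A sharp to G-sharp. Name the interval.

The letter names run A→G, a span of 6 letter steps, so the interval is some kind of seventh.
A# to G# is 10 semitones. A major seventh is 11, so 10 makes it minor.

minor seventh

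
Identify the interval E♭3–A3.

augmented fourth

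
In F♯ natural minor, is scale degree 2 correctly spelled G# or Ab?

G#

Each scale degree takes a distinct letter name. Degree 2 of a scale on F must use the letter G.
G# and Ab are enharmonically the same pitch, but only G# uses the letter G, so it is the correct spelling here.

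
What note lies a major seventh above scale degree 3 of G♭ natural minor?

Ab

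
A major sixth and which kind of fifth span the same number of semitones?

A major sixth spans 9 semitones.
A fifth spanning 9 semitones is doubly augmented (the perfect fifth is 7).

doubly augmented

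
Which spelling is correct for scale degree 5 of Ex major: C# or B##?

B##

Each scale degree takes a distinct letter name. Degree 5 of a scale on E must use the letter B.
B## and C# are enharmonically the same pitch, but only B## uses the letter B, so it is the correct spelling here.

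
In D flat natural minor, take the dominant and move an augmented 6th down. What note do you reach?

Cbb

The dominant of Db natural minor is Ab.
An augmented sixth (10 semitones) below Ab lands on the letter C, giving Cbb.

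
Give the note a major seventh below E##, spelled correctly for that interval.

A seventh below E lands on the letter F.
A major seventh spans 11 semitones, so E## moves to pitch class 7. On the letter F that is F##.

F##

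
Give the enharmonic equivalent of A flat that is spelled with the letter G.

Plain G sits 1 semitone below Ab, so on the letter G the same pitch needs a sharp: G#.

G#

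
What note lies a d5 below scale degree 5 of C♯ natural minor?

C##

Scale degree 5 of C# natural minor is G#.
A diminished fifth (6 semitones) below G# lands on the letter C, giving C##.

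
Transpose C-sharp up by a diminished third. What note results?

C up a major third is E, so the target letter is E.
From C#, a diminished third is 2 semitones up: Eb.

Eb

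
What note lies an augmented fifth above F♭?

C

A fifth above F lands on the letter C.
An augmented fifth spans 8 semitones, so Fb moves to pitch class 0. On the letter C that is C.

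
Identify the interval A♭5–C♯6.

augmented third

The letter names run A→C, a span of 2 letter steps, so the interval is some kind of third.
Ab to C# is 5 semitones. A major third is 4, so 5 makes it augmented.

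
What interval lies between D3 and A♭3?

diminished fifth

Counting letters D–E–F–G–A gives a fifth.
D→Ab = 6 semitones, 1 narrower than the perfect fifth (7), so diminished.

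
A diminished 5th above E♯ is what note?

B

E up a perfect fifth is B, so the target letter is B.
From E#, a diminished fifth is 6 semitones up: B.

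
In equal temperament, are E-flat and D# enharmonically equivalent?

Eb = pitch class 3 and D# = pitch class 3 — the same pitch class, so they are enharmonic equivalents.

Yes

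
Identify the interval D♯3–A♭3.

doubly diminished fifth

The letter names run D→A, a span of 4 letter steps, so the interval is some kind of fifth.
D# to Ab is 5 semitones. A perfect fifth is 7, so 5 makes it doubly diminished.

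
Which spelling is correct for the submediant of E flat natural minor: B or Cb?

Cb

Each scale degree takes a distinct letter name. Degree 6 of a scale on E must use the letter C.
Cb and B are enharmonically the same pitch, but only Cb uses the letter C, so it is the correct spelling here.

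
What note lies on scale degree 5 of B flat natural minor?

The Bb natural minor scale runs Bb C Db Eb F Gb Ab.
Degree 5 is F.

F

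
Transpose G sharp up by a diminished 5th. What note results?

D

A fifth above G lands on the letter D.
A diminished fifth spans 6 semitones, so G# moves to pitch class 2. On the letter D that is D.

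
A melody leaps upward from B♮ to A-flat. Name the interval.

diminished seventh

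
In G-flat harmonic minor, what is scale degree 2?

The Gb harmonic minor scale runs Gb Ab Bbb Cb Db Ebb F.
Degree 2 is Ab.

Ab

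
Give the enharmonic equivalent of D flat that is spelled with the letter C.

C#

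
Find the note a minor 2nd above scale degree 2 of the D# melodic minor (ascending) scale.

Scale degree 2 of D# melodic minor (ascending) is E#.
A minor second (1 semitone) above E# lands on the letter F, giving F#.

F#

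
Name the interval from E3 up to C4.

minor sixth

The letter names run E→C, a span of 5 letter steps, so the interval is some kind of sixth.
E to C is 8 semitones. A major sixth is 9, so 8 makes it minor.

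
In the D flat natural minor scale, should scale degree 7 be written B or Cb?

Cb

Each scale degree takes a distinct letter name. Degree 7 of a scale on D must use the letter C.
Cb and B are enharmonically the same pitch, but only Cb uses the letter C, so it is the correct spelling here.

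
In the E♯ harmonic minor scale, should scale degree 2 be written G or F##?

Each scale degree takes a distinct letter name. Degree 2 of a scale on E must use the letter F.
F## and G are enharmonically the same pitch, but only F## uses the letter F, so it is the correct spelling here.

F##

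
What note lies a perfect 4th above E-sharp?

A#

E up a perfect fourth is A, so the target letter is A.
From E#, a perfect fourth is 5 semitones up: A#.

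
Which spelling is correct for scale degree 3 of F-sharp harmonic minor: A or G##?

A

Each scale degree takes a distinct letter name. Degree 3 of a scale on F must use the letter A.
A and G## are enharmonically the same pitch, but only A uses the letter A, so it is the correct spelling here.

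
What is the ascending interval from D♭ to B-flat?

major sixth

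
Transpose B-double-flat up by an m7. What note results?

Abb

A seventh above B lands on the letter A.
A minor seventh spans 10 semitones, so Bbb moves to pitch class 7. On the letter A that is Abb.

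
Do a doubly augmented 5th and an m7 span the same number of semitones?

No

A doubly augmented fifth spans 9 semitones; a minor seventh spans 10.
The spans differ, so they are not enharmonic equivalents.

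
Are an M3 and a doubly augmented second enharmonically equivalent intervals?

A major third spans 4 semitones; a doubly augmented second spans 4.
They are enharmonically equivalent.

Yes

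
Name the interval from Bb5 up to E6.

augmented fourth

Counting letters B–C–D–E gives a fourth.
Bb→E = 6 semitones, 1 wider than the perfect fourth (5), so augmented.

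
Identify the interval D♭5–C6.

major seventh

The letter names run D→C, a span of 6 letter steps, so the interval is some kind of seventh.
Db to C is 11 semitones. A major seventh is 11, so 11 makes it major.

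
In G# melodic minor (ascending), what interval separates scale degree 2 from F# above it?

Scale degree 2 of G# melodic minor (ascending) is A#.
A# up to F#: letters A→F make it a sixth; 8 semitones makes it minor.

minor sixth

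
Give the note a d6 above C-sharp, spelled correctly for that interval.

Ab

A sixth above C lands on the letter A.
A diminished sixth spans 7 semitones, so C# moves to pitch class 8. On the letter A that is Ab.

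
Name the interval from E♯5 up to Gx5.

major third

Counting letters E–F–G gives a third.
E#→G## = 4 semitones, exactly the major third.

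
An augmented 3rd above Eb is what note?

G#

E up a major third is G#, so the target letter is G.
From Eb, an augmented third is 5 semitones up: G#.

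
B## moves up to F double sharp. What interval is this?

diminished fifth

The letter names run B→F, a span of 4 letter steps, so the interval is some kind of fifth.
B## to F## is 6 semitones. A perfect fifth is 7, so 6 makes it diminished.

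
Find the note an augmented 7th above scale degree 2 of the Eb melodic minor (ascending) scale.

Scale degree 2 of Eb melodic minor (ascending) is F.
An augmented seventh (12 semitones) above F lands on the letter E, giving E#.

E#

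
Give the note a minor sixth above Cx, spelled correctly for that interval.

A#

C up a major sixth is A, so the target letter is A.
From C##, a minor sixth is 8 semitones up: A#.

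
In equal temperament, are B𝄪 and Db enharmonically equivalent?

B## is pitch class 1; Db is pitch class 1.
All spellings map to pitch class 1, so they are enharmonically equivalent.

Yes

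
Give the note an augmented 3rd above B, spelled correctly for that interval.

A third above B lands on the letter D.
An augmented third spans 5 semitones, so B moves to pitch class 4. On the letter D that is D##.

D##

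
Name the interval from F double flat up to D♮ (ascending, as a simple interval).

The letter names run F→D, a span of 5 letter steps, so the interval is some kind of sixth.
Fbb to D is 11 semitones. A major sixth is 9, so 11 makes it doubly augmented.

doubly augmented sixth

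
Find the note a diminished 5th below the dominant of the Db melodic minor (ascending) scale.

D

The dominant of Db melodic minor (ascending) is Ab.
A diminished fifth (6 semitones) below Ab lands on the letter D, giving D.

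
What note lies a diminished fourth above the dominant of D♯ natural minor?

D

The dominant of D# natural minor is A#.
A diminished fourth (4 semitones) above A# lands on the letter D, giving D.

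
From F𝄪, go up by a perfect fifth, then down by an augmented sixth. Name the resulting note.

E

A perfect fifth up from F## is C## (letter C, 7 semitones up).
An augmented sixth down from C## is E (letter E, 10 semitones down).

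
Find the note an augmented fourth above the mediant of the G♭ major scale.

E

The mediant of Gb major is Bb.
An augmented fourth (6 semitones) above Bb lands on the letter E, giving E.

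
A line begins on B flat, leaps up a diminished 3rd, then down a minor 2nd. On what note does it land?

Cb

A diminished third up from Bb is Dbb (letter D, 2 semitones up).
A minor second down from Dbb is Cb (letter C, 1 semitone down).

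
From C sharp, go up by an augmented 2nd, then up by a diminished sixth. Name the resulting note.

B

An augmented second up from C# is D## (letter D, 3 semitones up).
A diminished sixth up from D## is B (letter B, 7 semitones up).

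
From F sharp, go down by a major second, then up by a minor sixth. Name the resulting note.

C

A major second down from F# is E (letter E, 2 semitones down).
A minor sixth up from E is C (letter C, 8 semitones up).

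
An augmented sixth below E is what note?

Gb

E down a major sixth is G, so the target letter is G.
From E, an augmented sixth is 10 semitones down: Gb.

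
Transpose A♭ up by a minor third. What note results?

Cb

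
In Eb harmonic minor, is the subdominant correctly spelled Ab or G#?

Each scale degree takes a distinct letter name. Degree 4 of a scale on E must use the letter A.
Ab and G# are enharmonically the same pitch, but only Ab uses the letter A, so it is the correct spelling here.

Ab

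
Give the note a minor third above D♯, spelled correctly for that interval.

D up a major third is F#, so the target letter is F.
From D#, a minor third is 3 semitones up: F#.

F#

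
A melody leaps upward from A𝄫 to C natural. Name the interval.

augmented third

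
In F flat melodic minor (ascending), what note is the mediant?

Degree 3 takes the letter 2 steps above F, which is A.
In melodic minor (ascending), degree 3 sits 3 semitones above the tonic. Fb + 3 semitones is pitch class 7, spelled on A as Abb.

Abb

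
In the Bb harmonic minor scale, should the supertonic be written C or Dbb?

C

Each scale degree takes a distinct letter name. Degree 2 of a scale on B must use the letter C.
C and Dbb are enharmonically the same pitch, but only C uses the letter C, so it is the correct spelling here.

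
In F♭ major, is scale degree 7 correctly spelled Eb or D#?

Eb

Each scale degree takes a distinct letter name. Degree 7 of a scale on F must use the letter E.
Eb and D# are enharmonically the same pitch, but only Eb uses the letter E, so it is the correct spelling here.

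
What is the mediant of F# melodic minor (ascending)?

A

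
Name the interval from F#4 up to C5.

diminished fifth

The letter names run F→C, a span of 4 letter steps, so the interval is some kind of fifth.
F# to C is 6 semitones. A perfect fifth is 7, so 6 makes it diminished.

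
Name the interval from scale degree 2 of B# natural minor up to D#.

minor second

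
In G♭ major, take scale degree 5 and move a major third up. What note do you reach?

F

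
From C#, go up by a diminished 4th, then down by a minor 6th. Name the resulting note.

A diminished fourth up from C# is F (letter F, 4 semitones up).
A minor sixth down from F is A (letter A, 8 semitones down).

A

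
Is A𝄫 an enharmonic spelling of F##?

Yes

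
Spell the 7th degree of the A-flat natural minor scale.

Gb

Degree 7 takes the letter 6 steps above A, which is G.
In natural minor, degree 7 sits 10 semitones above the tonic. Ab + 10 semitones is pitch class 6, spelled on G as Gb.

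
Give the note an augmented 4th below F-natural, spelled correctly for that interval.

Cb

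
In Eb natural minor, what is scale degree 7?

The Eb natural minor scale runs Eb F Gb Ab Bb Cb Db.
Degree 7 is Db.

Db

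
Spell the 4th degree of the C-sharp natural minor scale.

The C# natural minor scale runs C# D# E F# G# A B.
Degree 4 is F#.

F#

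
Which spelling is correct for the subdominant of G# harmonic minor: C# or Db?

Each scale degree takes a distinct letter name. Degree 4 of a scale on G must use the letter C.
C# and Db are enharmonically the same pitch, but only C# uses the letter C, so it is the correct spelling here.

C#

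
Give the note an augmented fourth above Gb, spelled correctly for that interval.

C

A fourth above G lands on the letter C.
An augmented fourth spans 6 semitones, so Gb moves to pitch class 0. On the letter C that is C.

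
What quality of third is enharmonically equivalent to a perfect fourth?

A perfect fourth spans 5 semitones.
A third spanning 5 semitones is augmented (the major third is 4).

augmented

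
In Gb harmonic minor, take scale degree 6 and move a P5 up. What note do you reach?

Bbb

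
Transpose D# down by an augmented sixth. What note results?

F

A sixth below D lands on the letter F.
An augmented sixth spans 10 semitones, so D# moves to pitch class 5. On the letter F that is F.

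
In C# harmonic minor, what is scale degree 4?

F#

Degree 4 takes the letter 3 steps above C, which is F.
In harmonic minor, degree 4 sits 5 semitones above the tonic. C# + 5 semitones is pitch class 6, spelled on F as F#.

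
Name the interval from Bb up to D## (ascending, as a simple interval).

doubly augmented third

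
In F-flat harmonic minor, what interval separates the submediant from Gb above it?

The submediant of Fb harmonic minor is Dbb.
Dbb up to Gb: letters D→G make it a fourth; 6 semitones makes it augmented.

augmented fourth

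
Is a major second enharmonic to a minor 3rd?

A major second spans 2 semitones; a minor third spans 3.
The spans differ, so they are not enharmonic equivalents.

No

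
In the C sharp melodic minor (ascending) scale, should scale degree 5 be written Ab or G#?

G#

Each scale degree takes a distinct letter name. Degree 5 of a scale on C must use the letter G.
G# and Ab are enharmonically the same pitch, but only G# uses the letter G, so it is the correct spelling here.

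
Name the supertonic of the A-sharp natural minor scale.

B#

Degree 2 takes the letter 1 step above A, which is B.
In natural minor, degree 2 sits 2 semitones above the tonic. A# + 2 semitones is pitch class 0, spelled on B as B#.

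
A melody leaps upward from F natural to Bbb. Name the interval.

diminished fourth

Counting letters F–G–A–B gives a fourth.
F→Bbb = 4 semitones, 1 narrower than the perfect fourth (5), so diminished.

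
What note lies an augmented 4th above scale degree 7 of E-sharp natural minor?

Scale degree 7 of E# natural minor is D#.
An augmented fourth (6 semitones) above D# lands on the letter G, giving G##.

G##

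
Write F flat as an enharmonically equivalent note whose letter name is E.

Fb is pitch class 4. The letter E alone is pitch class 4.
Pitch class 4 on E needs no accidental: E.

E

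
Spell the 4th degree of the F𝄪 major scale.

The F## major scale runs F## G## A## B# C## D## E##.
Degree 4 is B#.

B#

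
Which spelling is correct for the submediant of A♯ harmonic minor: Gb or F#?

F#

Each scale degree takes a distinct letter name. Degree 6 of a scale on A must use the letter F.
F# and Gb are enharmonically the same pitch, but only F# uses the letter F, so it is the correct spelling here.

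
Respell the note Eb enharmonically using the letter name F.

Fbb

Plain F sits 2 semitones above Eb, so on the letter F the same pitch needs a double flat: Fbb.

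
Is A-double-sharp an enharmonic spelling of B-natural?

Yes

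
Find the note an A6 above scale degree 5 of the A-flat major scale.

C#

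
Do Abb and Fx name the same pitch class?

Abb is pitch class 7; F## is pitch class 7.
All spellings map to pitch class 7, so they are enharmonically equivalent.

Yes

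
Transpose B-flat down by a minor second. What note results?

A

B down a major second is A, so the target letter is A.
From Bb, a minor second is 1 semitone down: A.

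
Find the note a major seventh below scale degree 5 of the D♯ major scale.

B

Scale degree 5 of D# major is A#.
A major seventh (11 semitones) below A# lands on the letter B, giving B.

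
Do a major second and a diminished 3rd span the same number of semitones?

Yes

A major second spans 2 semitones; a diminished third spans 2.
They are enharmonically equivalent.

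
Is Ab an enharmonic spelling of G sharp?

Yes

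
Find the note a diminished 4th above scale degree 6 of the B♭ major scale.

Cb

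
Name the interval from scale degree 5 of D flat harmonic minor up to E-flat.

perfect fifth

Scale degree 5 of Db harmonic minor is Ab.
Ab up to Eb: letters A→E make it a fifth; 7 semitones makes it perfect.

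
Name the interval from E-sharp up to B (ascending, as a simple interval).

diminished fifth

The letter names run E→B, a span of 4 letter steps, so the interval is some kind of fifth.
E# to B is 6 semitones. A perfect fifth is 7, so 6 makes it diminished.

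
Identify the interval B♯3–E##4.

The letter names run B→E, a span of 3 letter steps, so the interval is some kind of fourth.
B# to E## is 6 semitones. A perfect fourth is 5, so 6 makes it augmented.

augmented fourth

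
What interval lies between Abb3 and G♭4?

major seventh

The letter names run A→G, a span of 6 letter steps, so the interval is some kind of seventh.
Abb to Gb is 11 semitones. A major seventh is 11, so 11 makes it major.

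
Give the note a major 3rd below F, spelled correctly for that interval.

Db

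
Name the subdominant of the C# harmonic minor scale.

The C# harmonic minor scale runs C# D# E F# G# A B#.
Degree 4 is F#.

F#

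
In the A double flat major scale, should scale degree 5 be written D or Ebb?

Ebb

Each scale degree takes a distinct letter name. Degree 5 of a scale on A must use the letter E.
Ebb and D are enharmonically the same pitch, but only Ebb uses the letter E, so it is the correct spelling here.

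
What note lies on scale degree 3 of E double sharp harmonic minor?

G##

Degree 3 takes the letter 2 steps above E, which is G.
In harmonic minor, degree 3 sits 3 semitones above the tonic. E## + 3 semitones is pitch class 9, spelled on G as G##.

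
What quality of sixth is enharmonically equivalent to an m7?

augmented

A minor seventh spans 10 semitones.
A sixth spanning 10 semitones is augmented (the major sixth is 9).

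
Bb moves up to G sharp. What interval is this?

augmented sixth

The letter names run B→G, a span of 5 letter steps, so the interval is some kind of sixth.
Bb to G# is 10 semitones. A major sixth is 9, so 10 makes it augmented.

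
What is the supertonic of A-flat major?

Degree 2 takes the letter 1 step above A, which is B.
In major, degree 2 sits 2 semitones above the tonic. Ab + 2 semitones is pitch class 10, spelled on B as Bb.

Bb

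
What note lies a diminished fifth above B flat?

Fb

B up a perfect fifth is F#, so the target letter is F.
From Bb, a diminished fifth is 6 semitones up: Fb.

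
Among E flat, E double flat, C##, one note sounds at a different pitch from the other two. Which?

In 12-tone equal temperament, enharmonic equivalents share a pitch class. Eb is pitch class 3; Ebb is pitch class 2; C## is pitch class 2.
Ebb and C## share pitch class 2, while Eb is pitch class 3.

Eb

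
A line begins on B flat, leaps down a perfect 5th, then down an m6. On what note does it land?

A perfect fifth down from Bb is Eb (letter E, 7 semitones down).
A minor sixth down from Eb is G (letter G, 8 semitones down).

G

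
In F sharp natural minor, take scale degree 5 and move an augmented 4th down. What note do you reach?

Scale degree 5 of F# natural minor is C#.
An augmented fourth (6 semitones) below C# lands on the letter G, giving G.

G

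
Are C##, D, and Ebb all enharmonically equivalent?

Yes

C## = pitch class 2 and D = pitch class 2 and Ebb = pitch class 2 — the same pitch class, so they are enharmonic equivalents.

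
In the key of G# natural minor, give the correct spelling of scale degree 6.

The G# natural minor scale runs G# A# B C# D# E F#.
Degree 6 is E.

E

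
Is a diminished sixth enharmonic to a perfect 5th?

Yes

A diminished sixth spans 7 semitones; a perfect fifth spans 7.
They are enharmonically equivalent.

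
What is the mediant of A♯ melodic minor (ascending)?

Degree 3 takes the letter 2 steps above A, which is C.
In melodic minor (ascending), degree 3 sits 3 semitones above the tonic. A# + 3 semitones is pitch class 1, spelled on C as C#.

C#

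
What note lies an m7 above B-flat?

A seventh above B lands on the letter A.
A minor seventh spans 10 semitones, so Bb moves to pitch class 8. On the letter A that is Ab.

Ab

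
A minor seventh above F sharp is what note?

A seventh above F lands on the letter E.
A minor seventh spans 10 semitones, so F# moves to pitch class 4. On the letter E that is E.

E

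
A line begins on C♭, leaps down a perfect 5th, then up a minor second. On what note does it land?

A perfect fifth down from Cb is Fb (letter F, 7 semitones down).
A minor second up from Fb is Gbb (letter G, 1 semitone up).

Gbb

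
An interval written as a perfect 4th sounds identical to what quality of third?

augmented

A perfect fourth spans 5 semitones.
A third spanning 5 semitones is augmented (the major third is 4).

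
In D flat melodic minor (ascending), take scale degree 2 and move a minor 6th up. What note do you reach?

Scale degree 2 of Db melodic minor (ascending) is Eb.
A minor sixth (8 semitones) above Eb lands on the letter C, giving Cb.

Cb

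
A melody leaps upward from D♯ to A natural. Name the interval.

diminished fifth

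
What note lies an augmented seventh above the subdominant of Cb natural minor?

E

The subdominant of Cb natural minor is Fb.
An augmented seventh (12 semitones) above Fb lands on the letter E, giving E.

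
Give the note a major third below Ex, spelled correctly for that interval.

C##

A third below E lands on the letter C.
A major third spans 4 semitones, so E## moves to pitch class 2. On the letter C that is C##.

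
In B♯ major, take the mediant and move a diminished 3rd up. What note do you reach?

The mediant of B# major is D##.
A diminished third (2 semitones) above D## lands on the letter F, giving F#.

F#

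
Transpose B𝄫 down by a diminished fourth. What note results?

F

B down a perfect fourth is F#, so the target letter is F.
From Bbb, a diminished fourth is 4 semitones down: F.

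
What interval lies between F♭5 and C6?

augmented fifth

The letter names run F→C, a span of 4 letter steps, so the interval is some kind of fifth.
Fb to C is 8 semitones. A perfect fifth is 7, so 8 makes it augmented.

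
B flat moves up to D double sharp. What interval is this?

doubly augmented third

Counting letters B–C–D gives a third.
Bb→D## = 6 semitones, 2 wider than the major third (4), so doubly augmented.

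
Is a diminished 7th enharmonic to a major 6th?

Yes

A diminished seventh spans 9 semitones; a major sixth spans 9.
They are enharmonically equivalent.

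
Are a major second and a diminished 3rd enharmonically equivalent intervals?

A major second spans 2 semitones; a diminished third spans 2.
They are enharmonically equivalent.

Yes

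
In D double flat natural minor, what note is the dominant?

Abb

Degree 5 takes the letter 4 steps above D, which is A.
In natural minor, degree 5 sits 7 semitones above the tonic. Dbb + 7 semitones is pitch class 7, spelled on A as Abb.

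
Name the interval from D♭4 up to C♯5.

augmented seventh

Counting letters D–E–F–G–A–B–C gives a seventh.
Db→C# = 12 semitones, 1 wider than the major seventh (11), so augmented.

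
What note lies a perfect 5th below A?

A down a perfect fifth is D, so the target letter is D.
From A, a perfect fifth is 7 semitones down: D.

D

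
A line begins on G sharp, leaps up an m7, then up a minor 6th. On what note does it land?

D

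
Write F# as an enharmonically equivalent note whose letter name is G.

Gb

F# is pitch class 6. The letter G alone is pitch class 7.
To reach pitch class 6 from G requires an offset of -1 semitone, i.e. flat: Gb.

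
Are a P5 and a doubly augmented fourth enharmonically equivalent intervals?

Yes

A perfect fifth spans 7 semitones; a doubly augmented fourth spans 7.
They are enharmonically equivalent.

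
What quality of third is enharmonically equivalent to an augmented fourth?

An augmented fourth spans 6 semitones.
A third spanning 6 semitones is doubly augmented (the major third is 4).

doubly augmented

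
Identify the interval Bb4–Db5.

minor third

The letter names run B→D, a span of 2 letter steps, so the interval is some kind of third.
Bb to Db is 3 semitones. A major third is 4, so 3 makes it minor.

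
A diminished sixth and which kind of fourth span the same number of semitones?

doubly augmented

A diminished sixth spans 7 semitones.
A fourth spanning 7 semitones is doubly augmented (the perfect fourth is 5).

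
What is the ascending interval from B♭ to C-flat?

minor second

The letter names run B→C, a span of 1 letter step, so the interval is some kind of second.
Bb to Cb is 1 semitone. A major second is 2, so 1 makes it minor.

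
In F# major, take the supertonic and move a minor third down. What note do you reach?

The supertonic of F# major is G#.
A minor third (3 semitones) below G# lands on the letter E, giving E#.

E#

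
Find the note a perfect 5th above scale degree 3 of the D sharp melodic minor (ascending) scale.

Scale degree 3 of D# melodic minor (ascending) is F#.
A perfect fifth (7 semitones) above F# lands on the letter C, giving C#.

C#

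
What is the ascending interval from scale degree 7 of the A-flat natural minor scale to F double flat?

diminished seventh

Scale degree 7 of Ab natural minor is Gb.
Gb up to Fbb: letters G→F make it a seventh; 9 semitones makes it diminished.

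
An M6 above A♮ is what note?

F#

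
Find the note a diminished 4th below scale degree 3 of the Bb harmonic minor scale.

Scale degree 3 of Bb harmonic minor is Db.
A diminished fourth (4 semitones) below Db lands on the letter A, giving A.

A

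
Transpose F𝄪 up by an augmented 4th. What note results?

F up a perfect fourth is Bb, so the target letter is B.
From F##, an augmented fourth is 6 semitones up: B##.

B##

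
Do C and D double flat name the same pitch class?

Yes

C = pitch class 0 and Dbb = pitch class 0 — the same pitch class, so they are enharmonic equivalents.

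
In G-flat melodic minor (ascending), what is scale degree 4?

Degree 4 takes the letter 3 steps above G, which is C.
In melodic minor (ascending), degree 4 sits 5 semitones above the tonic. Gb + 5 semitones is pitch class 11, spelled on C as Cb.

Cb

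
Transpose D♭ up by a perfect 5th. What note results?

A fifth above D lands on the letter A.
A perfect fifth spans 7 semitones, so Db moves to pitch class 8. On the letter A that is Ab.

Ab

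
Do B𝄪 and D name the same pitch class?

No

Two spellings are enharmonically equivalent only if they share a pitch class.
Here B## → 1, D → 2; 1 ≠ 2, so they are not.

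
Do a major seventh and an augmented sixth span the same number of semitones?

No

A major seventh spans 11 semitones; an augmented sixth spans 10.
The spans differ, so they are not enharmonic equivalents.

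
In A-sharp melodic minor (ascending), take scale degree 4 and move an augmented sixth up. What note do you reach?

B##

Scale degree 4 of A# melodic minor (ascending) is D#.
An augmented sixth (10 semitones) above D# lands on the letter B, giving B##.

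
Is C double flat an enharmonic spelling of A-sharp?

Yes

Cbb = pitch class 10 and A# = pitch class 10 — the same pitch class, so they are enharmonic equivalents.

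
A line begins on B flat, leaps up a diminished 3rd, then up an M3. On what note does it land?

Fb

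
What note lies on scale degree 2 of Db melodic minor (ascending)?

Eb

The Db melodic minor (ascending) scale runs Db Eb Fb Gb Ab Bb C.
Degree 2 is Eb.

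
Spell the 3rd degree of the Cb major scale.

Degree 3 takes the letter 2 steps above C, which is E.
In major, degree 3 sits 4 semitones above the tonic. Cb + 4 semitones is pitch class 3, spelled on E as Eb.

Eb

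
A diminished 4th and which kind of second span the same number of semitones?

doubly augmented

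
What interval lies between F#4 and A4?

minor third

The letter names run F→A, a span of 2 letter steps, so the interval is some kind of third.
F# to A is 3 semitones. A major third is 4, so 3 makes it minor.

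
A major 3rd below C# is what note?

A

C down a major third is Ab, so the target letter is A.
From C#, a major third is 4 semitones down: A.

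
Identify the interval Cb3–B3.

augmented seventh

The letter names run C→B, a span of 6 letter steps, so the interval is some kind of seventh.
Cb to B is 12 semitones. A major seventh is 11, so 12 makes it augmented.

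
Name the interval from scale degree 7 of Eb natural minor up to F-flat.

Scale degree 7 of Eb natural minor is Db.
Db up to Fb: letters D→F make it a third; 3 semitones makes it minor.

minor third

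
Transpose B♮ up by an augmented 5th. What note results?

F##

A fifth above B lands on the letter F.
An augmented fifth spans 8 semitones, so B moves to pitch class 7. On the letter F that is F##.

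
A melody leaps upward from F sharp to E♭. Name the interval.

The letter names run F→E, a span of 6 letter steps, so the interval is some kind of seventh.
F# to Eb is 9 semitones. A major seventh is 11, so 9 makes it diminished.

diminished seventh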